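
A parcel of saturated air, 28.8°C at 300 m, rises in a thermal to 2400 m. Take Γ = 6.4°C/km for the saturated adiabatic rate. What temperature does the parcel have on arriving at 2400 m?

300 → 2400 m (saturated adiabatic, 6.4°C/km): ΔT = -6.4 × 2.1 = -13.44°C → T = 15.36°C

15.36°C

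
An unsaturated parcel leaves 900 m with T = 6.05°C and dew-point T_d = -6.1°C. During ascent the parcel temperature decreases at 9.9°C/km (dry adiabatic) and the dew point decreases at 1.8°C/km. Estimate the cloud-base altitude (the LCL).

T and T_d converge at 9.9 − 1.8 = 8.1°C per km
Height above start = (6.05 − (-6.1)) / 8.1 = 1.5 km
LCL altitude = 900 m + 1500 m = 2400 m

2400 m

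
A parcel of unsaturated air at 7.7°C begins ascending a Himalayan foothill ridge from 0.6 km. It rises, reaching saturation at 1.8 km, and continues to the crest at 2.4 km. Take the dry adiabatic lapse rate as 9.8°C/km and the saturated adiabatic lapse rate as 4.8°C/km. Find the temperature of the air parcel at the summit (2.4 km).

-6.94°C

600 → 1800 m (dry, 9.8°C/km): ΔT = -9.8 × 1.2 = -11.76°C → T = -4.06°C
1800 → 2400 m (saturated, 4.8°C/km): ΔT = -4.8 × 0.6 = -2.88°C → T = -6.94°C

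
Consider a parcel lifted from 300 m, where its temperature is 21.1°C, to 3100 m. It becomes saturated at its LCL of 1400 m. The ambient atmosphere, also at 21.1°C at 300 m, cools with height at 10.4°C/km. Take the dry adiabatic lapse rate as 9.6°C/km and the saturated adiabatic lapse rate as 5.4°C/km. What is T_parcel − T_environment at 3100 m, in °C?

Parcel:
  300–1400 m, dry: Δz = 1.1 km ⇒ ΔT = -10.56°C; T = 10.54°C
  1400–3100 m, saturated: Δz = 1.7 km ⇒ ΔT = -9.18°C; T = 1.36°C
Environment:
  300–3100 m, environment: Δz = 2.8 km ⇒ ΔT = -29.12°C; T = -8.02°C
T_parcel − T_env = 1.36 − (-8.02) = +9.38°C

+9.38°C (parcel warmer than environment)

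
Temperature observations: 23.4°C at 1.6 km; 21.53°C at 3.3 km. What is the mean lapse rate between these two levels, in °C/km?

1.1°C/km

Γ = −ΔT/Δz = (23.4 − 21.53) / (3300 − 1600) m
  = 1.87°C / 1.7 km = 1.1°C/km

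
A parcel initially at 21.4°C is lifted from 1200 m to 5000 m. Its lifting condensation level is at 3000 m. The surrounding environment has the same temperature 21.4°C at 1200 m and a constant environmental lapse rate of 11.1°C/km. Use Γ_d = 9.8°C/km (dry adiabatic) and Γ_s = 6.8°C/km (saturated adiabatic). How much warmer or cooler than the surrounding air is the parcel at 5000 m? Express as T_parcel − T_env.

Parcel:
  1200–3000 m, dry: Δz = 1.8 km ⇒ ΔT = -17.64°C; T = 3.76°C
  3000–5000 m, saturated: Δz = 2 km ⇒ ΔT = -13.6°C; T = -9.84°C
Environment:
  1200–5000 m, environment: Δz = 3.8 km ⇒ ΔT = -42.18°C; T = -20.78°C
T_parcel − T_env = -9.84 − (-20.78) = +10.94°C

+10.94°C (parcel warmer than environment)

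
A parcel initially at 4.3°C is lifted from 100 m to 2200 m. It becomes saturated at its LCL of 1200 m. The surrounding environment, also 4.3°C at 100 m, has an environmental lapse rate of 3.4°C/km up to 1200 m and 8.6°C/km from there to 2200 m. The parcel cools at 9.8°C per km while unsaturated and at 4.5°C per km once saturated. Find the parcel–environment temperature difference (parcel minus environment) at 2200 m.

-2.94°C (parcel cooler than environment)

Parcel:
  Dry to 1200 m: -9.8 × 1.1 km = -10.78°C, so T = -6.48°C.
  Saturated to 2200 m: -4.5 × 1 km = -4.5°C, so T = -10.98°C.
Environment:
  Environment, lower layer to 1200 m: -3.4 × 1.1 km = -3.74°C, so T = 0.56°C.
  Environment, upper layer to 2200 m: -8.6 × 1 km = -8.6°C, so T = -8.04°C.
T_parcel − T_env = -10.98 − (-8.04) = -2.94°C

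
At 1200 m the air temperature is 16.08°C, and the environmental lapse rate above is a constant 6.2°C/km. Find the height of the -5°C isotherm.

4600 m

Height above start = (16.08 − (-5)) / 6.2 = 3.4 km
Altitude = 1200 m + 3400 m = 4600 m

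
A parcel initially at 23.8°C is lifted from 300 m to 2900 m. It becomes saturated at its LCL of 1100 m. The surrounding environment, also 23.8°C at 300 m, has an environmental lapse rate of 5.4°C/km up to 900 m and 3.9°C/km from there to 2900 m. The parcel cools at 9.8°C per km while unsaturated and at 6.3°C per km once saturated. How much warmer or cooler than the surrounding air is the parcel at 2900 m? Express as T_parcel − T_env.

Parcel:
  Dry to 1100 m: -9.8 × 0.8 km = -7.84°C, so T = 15.96°C.
  Saturated to 2900 m: -6.3 × 1.8 km = -11.34°C, so T = 4.62°C.
Environment:
  Environment, lower layer to 900 m: -5.4 × 0.6 km = -3.24°C, so T = 20.56°C.
  Environment, upper layer to 2900 m: -3.9 × 2 km = -7.8°C, so T = 12.76°C.
T_parcel − T_env = 4.62 − 12.76 = -8.14°C

-8.14°C (parcel cooler than environment)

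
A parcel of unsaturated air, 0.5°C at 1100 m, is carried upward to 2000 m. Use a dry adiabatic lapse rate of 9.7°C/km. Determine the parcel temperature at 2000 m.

Dry adiabatic to 2000 m: -9.7 × 0.9 km = -8.73°C, so T = -8.23°C.

-8.23°C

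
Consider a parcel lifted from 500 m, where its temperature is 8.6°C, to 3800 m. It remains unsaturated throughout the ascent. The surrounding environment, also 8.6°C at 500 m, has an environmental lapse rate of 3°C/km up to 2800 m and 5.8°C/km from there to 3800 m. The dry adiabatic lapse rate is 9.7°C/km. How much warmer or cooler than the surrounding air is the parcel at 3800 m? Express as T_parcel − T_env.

Parcel:
  From 500 m to 3800 m (dry): cools by 9.7 × 3.3 = 32.01°C, giving -23.41°C.
Environment:
  From 500 m to 2800 m (environment, lower layer): cools by 3 × 2.3 = 6.9°C, giving 1.7°C.
  From 2800 m to 3800 m (environment, upper layer): cools by 5.8 × 1 = 5.8°C, giving -4.1°C.
T_parcel − T_env = -23.41 − (-4.1) = -19.31°C

-19.31°C (parcel cooler than environment)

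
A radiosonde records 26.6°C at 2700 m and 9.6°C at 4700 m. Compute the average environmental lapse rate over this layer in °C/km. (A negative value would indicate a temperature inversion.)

8.5°C/km

Γ = −ΔT/Δz = (26.6 − 9.6) / (4700 − 2700) m
  = 17°C / 2 km = 8.5°C/km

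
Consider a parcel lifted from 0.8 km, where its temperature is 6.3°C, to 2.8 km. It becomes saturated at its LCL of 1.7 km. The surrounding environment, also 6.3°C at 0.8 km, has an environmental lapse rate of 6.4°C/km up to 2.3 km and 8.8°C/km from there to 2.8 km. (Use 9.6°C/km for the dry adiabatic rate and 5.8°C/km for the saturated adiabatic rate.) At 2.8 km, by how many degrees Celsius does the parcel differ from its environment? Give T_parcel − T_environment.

Parcel:
  800–1700 m, dry: Δz = 0.9 km ⇒ ΔT = -8.64°C; T = -2.34°C
  1700–2800 m, saturated: Δz = 1.1 km ⇒ ΔT = -6.38°C; T = -8.72°C
Environment:
  800–2300 m, environment, lower layer: Δz = 1.5 km ⇒ ΔT = -9.6°C; T = -3.3°C
  2300–2800 m, environment, upper layer: Δz = 0.5 km ⇒ ΔT = -4.4°C; T = -7.7°C
T_parcel − T_env = -8.72 − (-7.7) = -1.02°C

-1.02°C (parcel cooler than environment)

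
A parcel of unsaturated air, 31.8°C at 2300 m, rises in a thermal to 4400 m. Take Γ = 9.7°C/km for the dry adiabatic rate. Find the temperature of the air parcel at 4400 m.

2300 → 4400 m (dry adiabatic, 9.7°C/km): ΔT = -9.7 × 2.1 = -20.37°C → T = 11.43°C

11.43°C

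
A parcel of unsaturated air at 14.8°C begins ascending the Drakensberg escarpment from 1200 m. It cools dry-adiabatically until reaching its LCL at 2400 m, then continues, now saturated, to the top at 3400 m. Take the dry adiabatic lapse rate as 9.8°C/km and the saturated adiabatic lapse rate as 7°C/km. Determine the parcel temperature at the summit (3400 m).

Dry to 2400 m: -9.8 × 1.2 km = -11.76°C, so T = 3.04°C.
Saturated to 3400 m: -7 × 1 km = -7°C, so T = -3.96°C.

-3.96°C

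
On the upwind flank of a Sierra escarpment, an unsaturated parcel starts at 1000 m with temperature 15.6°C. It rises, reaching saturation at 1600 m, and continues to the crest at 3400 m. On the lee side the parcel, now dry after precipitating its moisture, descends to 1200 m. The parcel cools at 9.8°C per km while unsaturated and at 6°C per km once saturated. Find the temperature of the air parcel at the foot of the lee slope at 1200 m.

20.48°C

1000–1600 m, dry: Δz = 0.6 km ⇒ ΔT = -5.88°C; T = 9.72°C
1600–3400 m, saturated: Δz = 1.8 km ⇒ ΔT = -10.8°C; T = -1.08°C
3400–1200 m, dry descent: Δz = 2.2 km ⇒ ΔT = +21.56°C; T = 20.48°C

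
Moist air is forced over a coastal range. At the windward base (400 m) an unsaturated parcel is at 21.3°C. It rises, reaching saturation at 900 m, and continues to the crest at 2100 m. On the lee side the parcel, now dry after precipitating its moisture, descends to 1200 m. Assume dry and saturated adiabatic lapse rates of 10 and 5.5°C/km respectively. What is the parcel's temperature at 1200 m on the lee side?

From 400 m to 900 m (dry): cools by 10 × 0.5 = 5°C, giving 16.3°C.
From 900 m to 2100 m (saturated): cools by 5.5 × 1.2 = 6.6°C, giving 9.7°C.
From 2100 m to 1200 m (dry descent): warms by 10 × 0.9 = 9°C, giving 18.7°C.

18.7°C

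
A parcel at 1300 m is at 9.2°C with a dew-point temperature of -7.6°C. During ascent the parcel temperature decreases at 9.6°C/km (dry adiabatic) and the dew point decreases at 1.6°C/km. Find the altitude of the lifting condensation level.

T and T_d converge at 9.6 − 1.6 = 8°C per km
Height above start = (9.2 − (-7.6)) / 8 = 2.1 km
LCL altitude = 1300 m + 2100 m = 3400 m

3400 m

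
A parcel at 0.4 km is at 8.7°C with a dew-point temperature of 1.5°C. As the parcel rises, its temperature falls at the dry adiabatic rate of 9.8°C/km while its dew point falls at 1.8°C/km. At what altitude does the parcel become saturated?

1.3 km

T and T_d converge at 9.8 − 1.8 = 8°C per km
Height above start = (8.7 − 1.5) / 8 = 0.9 km
LCL altitude = 400 m + 900 m = 1300 m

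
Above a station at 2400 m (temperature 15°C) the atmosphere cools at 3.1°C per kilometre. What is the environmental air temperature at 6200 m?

Environmental to 6200 m: -3.1 × 3.8 km = -11.78°C, so T = 3.22°C.

3.22°C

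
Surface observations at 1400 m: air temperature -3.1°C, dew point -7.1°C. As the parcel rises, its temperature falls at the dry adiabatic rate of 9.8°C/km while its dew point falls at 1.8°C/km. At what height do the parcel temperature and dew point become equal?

T and T_d converge at 9.8 − 1.8 = 8°C per km
Height above start = (-3.1 − (-7.1)) / 8 = 0.5 km
LCL altitude = 1400 m + 500 m = 1900 m

1900 m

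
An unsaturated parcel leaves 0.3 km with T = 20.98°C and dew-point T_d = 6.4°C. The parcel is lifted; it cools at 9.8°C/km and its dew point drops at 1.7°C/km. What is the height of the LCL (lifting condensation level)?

2.1 km

T and T_d converge at 9.8 − 1.7 = 8.1°C per km
Height above start = (20.98 − 6.4) / 8.1 = 1.8 km
LCL altitude = 300 m + 1800 m = 2100 m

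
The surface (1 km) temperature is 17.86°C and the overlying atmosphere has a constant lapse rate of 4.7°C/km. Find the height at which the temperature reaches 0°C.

Height above start = (17.86 − 0) / 4.7 = 3.8 km
Altitude = 1000 m + 3800 m = 4800 m

4.8 km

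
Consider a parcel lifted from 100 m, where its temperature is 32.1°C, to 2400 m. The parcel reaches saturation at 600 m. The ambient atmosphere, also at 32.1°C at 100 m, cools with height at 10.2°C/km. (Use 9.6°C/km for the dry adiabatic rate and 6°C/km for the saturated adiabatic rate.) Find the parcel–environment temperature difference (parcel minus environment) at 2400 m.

+7.86°C (parcel warmer than environment)

Parcel:
  Dry to 600 m: -9.6 × 0.5 km = -4.8°C, so T = 27.3°C.
  Saturated to 2400 m: -6 × 1.8 km = -10.8°C, so T = 16.5°C.
Environment:
  Environment to 2400 m: -10.2 × 2.3 km = -23.46°C, so T = 8.64°C.
T_parcel − T_env = 16.5 − 8.64 = +7.86°C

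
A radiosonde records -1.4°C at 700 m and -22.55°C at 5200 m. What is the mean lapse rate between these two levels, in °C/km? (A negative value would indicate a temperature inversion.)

4.7°C/km

Γ = −ΔT/Δz = (-1.4 − (-22.55)) / (5200 − 700) m
  = 21.15°C / 4.5 km = 4.7°C/km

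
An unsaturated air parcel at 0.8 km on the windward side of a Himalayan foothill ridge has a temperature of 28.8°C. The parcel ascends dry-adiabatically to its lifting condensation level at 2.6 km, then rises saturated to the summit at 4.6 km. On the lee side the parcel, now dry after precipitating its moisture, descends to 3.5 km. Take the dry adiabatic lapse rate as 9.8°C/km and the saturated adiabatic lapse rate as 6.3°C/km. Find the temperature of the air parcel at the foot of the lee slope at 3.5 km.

9.34°C

800 → 2600 m (dry, 9.8°C/km): ΔT = -9.8 × 1.8 = -17.64°C → T = 11.16°C
2600 → 4600 m (saturated, 6.3°C/km): ΔT = -6.3 × 2 = -12.6°C → T = -1.44°C
4600 → 3500 m (dry descent, 9.8°C/km): ΔT = +9.8 × 1.1 = +10.78°C → T = 9.34°C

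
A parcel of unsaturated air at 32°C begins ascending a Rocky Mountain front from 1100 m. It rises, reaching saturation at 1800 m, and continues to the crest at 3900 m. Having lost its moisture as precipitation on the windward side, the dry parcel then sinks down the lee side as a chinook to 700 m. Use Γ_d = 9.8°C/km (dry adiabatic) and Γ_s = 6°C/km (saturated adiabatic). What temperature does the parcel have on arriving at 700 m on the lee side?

43.9°C

1100–1800 m, dry: Δz = 0.7 km ⇒ ΔT = -6.86°C; T = 25.14°C
1800–3900 m, saturated: Δz = 2.1 km ⇒ ΔT = -12.6°C; T = 12.54°C
3900–700 m, dry descent: Δz = 3.2 km ⇒ ΔT = +31.36°C; T = 43.9°C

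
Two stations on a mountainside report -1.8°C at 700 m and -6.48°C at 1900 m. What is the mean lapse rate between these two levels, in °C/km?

3.9°C/km

Γ = −ΔT/Δz = (-1.8 − (-6.48)) / (1900 − 700) m
  = 4.68°C / 1.2 km = 3.9°C/km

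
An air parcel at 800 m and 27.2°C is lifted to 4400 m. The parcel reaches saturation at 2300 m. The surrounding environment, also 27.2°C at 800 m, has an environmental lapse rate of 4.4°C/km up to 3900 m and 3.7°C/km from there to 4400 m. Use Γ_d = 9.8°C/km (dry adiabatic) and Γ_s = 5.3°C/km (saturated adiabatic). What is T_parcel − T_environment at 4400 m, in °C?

Parcel:
  From 800 m to 2300 m (dry): cools by 9.8 × 1.5 = 14.7°C, giving 12.5°C.
  From 2300 m to 4400 m (saturated): cools by 5.3 × 2.1 = 11.13°C, giving 1.37°C.
Environment:
  From 800 m to 3900 m (environment, lower layer): cools by 4.4 × 3.1 = 13.64°C, giving 13.56°C.
  From 3900 m to 4400 m (environment, upper layer): cools by 3.7 × 0.5 = 1.85°C, giving 11.71°C.
T_parcel − T_env = 1.37 − 11.71 = -10.34°C

-10.34°C (parcel cooler than environment)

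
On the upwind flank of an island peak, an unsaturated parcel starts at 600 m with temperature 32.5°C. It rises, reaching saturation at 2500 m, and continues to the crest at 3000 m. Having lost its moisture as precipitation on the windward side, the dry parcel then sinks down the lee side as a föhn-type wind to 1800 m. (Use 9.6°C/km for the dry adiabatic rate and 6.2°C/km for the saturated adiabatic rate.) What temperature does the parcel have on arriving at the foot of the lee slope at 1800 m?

22.68°C

600 → 2500 m (dry, 9.6°C/km): ΔT = -9.6 × 1.9 = -18.24°C → T = 14.26°C
2500 → 3000 m (saturated, 6.2°C/km): ΔT = -6.2 × 0.5 = -3.1°C → T = 11.16°C
3000 → 1800 m (dry descent, 9.6°C/km): ΔT = +9.6 × 1.2 = +11.52°C → T = 22.68°C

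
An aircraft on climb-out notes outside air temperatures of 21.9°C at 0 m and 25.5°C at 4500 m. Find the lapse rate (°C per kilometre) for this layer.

-0.8°C/km

Γ = −ΔT/Δz = (21.9 − 25.5) / (4500 − 0) m
  = -3.6°C / 4.5 km = -0.8°C/km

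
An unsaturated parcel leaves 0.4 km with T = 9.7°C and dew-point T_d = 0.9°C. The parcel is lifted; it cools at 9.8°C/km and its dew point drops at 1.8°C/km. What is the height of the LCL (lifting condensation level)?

1.5 km

T and T_d converge at 9.8 − 1.8 = 8°C per km
Height above start = (9.7 − 0.9) / 8 = 1.1 km
LCL altitude = 400 m + 1100 m = 1500 m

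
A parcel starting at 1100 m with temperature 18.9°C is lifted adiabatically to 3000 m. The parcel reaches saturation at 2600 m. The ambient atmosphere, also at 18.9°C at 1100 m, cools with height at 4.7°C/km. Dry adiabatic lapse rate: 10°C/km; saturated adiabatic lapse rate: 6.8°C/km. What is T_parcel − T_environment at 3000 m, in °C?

-8.79°C (parcel cooler than environment)

Parcel:
  Dry to 2600 m: -10 × 1.5 km = -15°C, so T = 3.9°C.
  Saturated to 3000 m: -6.8 × 0.4 km = -2.72°C, so T = 1.18°C.
Environment:
  Environment to 3000 m: -4.7 × 1.9 km = -8.93°C, so T = 9.97°C.
T_parcel − T_env = 1.18 − 9.97 = -8.79°C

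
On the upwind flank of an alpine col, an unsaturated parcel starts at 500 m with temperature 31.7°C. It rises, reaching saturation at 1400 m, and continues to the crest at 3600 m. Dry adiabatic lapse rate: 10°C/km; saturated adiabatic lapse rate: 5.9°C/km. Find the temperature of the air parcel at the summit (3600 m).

9.72°C

500 → 1400 m (dry, 10°C/km): ΔT = -10 × 0.9 = -9°C → T = 22.7°C
1400 → 3600 m (saturated, 5.9°C/km): ΔT = -5.9 × 2.2 = -12.98°C → T = 9.72°C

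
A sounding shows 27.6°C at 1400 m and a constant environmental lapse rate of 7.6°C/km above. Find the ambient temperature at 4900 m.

1°C

1400–4900 m, environmental: Δz = 3.5 km ⇒ ΔT = -26.6°C; T = 1°C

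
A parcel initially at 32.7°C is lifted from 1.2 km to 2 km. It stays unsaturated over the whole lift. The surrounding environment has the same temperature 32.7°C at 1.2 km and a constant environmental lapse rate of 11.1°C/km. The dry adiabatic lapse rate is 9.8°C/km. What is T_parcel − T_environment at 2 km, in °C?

Parcel:
  1200–2000 m, dry: Δz = 0.8 km ⇒ ΔT = -7.84°C; T = 24.86°C
Environment:
  1200–2000 m, environment: Δz = 0.8 km ⇒ ΔT = -8.88°C; T = 23.82°C
T_parcel − T_env = 24.86 − 23.82 = +1.04°C

+1.04°C (parcel warmer than environment)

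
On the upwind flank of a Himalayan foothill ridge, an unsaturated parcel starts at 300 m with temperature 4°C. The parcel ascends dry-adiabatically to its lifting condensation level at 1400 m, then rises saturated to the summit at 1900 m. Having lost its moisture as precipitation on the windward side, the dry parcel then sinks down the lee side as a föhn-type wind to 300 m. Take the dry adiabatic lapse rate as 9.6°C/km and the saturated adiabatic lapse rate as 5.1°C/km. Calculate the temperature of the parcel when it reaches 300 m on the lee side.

300–1400 m, dry: Δz = 1.1 km ⇒ ΔT = -10.56°C; T = -6.56°C
1400–1900 m, saturated: Δz = 0.5 km ⇒ ΔT = -2.55°C; T = -9.11°C
1900–300 m, dry descent: Δz = 1.6 km ⇒ ΔT = +15.36°C; T = 6.25°C

6.25°C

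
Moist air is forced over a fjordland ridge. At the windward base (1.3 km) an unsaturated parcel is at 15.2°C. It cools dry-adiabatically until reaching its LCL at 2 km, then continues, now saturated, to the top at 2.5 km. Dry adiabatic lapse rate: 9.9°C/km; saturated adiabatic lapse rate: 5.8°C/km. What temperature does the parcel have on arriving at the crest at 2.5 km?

5.37°C

From 1300 m to 2000 m (dry): cools by 9.9 × 0.7 = 6.93°C, giving 8.27°C.
From 2000 m to 2500 m (saturated): cools by 5.8 × 0.5 = 2.9°C, giving 5.37°C.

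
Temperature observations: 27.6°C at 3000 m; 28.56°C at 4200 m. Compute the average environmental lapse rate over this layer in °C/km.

-0.8°C/km

Γ = −ΔT/Δz = (27.6 − 28.56) / (4200 − 3000) m
  = -0.96°C / 1.2 km = -0.8°C/km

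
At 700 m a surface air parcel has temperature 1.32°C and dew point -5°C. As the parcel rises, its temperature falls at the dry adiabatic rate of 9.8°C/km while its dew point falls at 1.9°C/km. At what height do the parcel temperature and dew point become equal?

T and T_d converge at 9.8 − 1.9 = 7.9°C per km
Height above start = (1.32 − (-5)) / 7.9 = 0.8 km
LCL altitude = 700 m + 800 m = 1500 m

1500 m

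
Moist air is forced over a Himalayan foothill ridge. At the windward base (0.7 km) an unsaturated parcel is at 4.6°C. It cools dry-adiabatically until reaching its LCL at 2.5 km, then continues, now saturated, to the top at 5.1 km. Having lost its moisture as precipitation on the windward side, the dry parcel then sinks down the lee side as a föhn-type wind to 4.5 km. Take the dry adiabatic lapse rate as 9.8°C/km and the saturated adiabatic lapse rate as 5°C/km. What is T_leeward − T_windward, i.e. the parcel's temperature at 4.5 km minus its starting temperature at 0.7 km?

700–2500 m, dry: Δz = 1.8 km ⇒ ΔT = -17.64°C; T = -13.04°C
2500–5100 m, saturated: Δz = 2.6 km ⇒ ΔT = -13°C; T = -26.04°C
5100–4500 m, dry descent: Δz = 0.6 km ⇒ ΔT = +5.88°C; T = -20.16°C
Net change vs windward start: -20.16 − 4.6 = -24.76°C

-24.76°C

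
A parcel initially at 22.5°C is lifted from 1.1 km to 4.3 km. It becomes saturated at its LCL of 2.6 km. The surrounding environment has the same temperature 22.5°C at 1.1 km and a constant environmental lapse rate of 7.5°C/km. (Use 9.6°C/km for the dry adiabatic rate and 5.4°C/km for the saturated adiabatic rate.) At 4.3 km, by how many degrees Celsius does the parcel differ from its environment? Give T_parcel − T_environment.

+0.42°C (parcel warmer than environment)

Parcel:
  Dry to 2600 m: -9.6 × 1.5 km = -14.4°C, so T = 8.1°C.
  Saturated to 4300 m: -5.4 × 1.7 km = -9.18°C, so T = -1.08°C.
Environment:
  Environment to 4300 m: -7.5 × 3.2 km = -24°C, so T = -1.5°C.
T_parcel − T_env = -1.08 − (-1.5) = +0.42°C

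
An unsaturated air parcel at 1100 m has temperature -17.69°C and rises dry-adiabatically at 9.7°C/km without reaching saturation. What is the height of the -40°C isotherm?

3400 m

Height above start = (-17.69 − (-40)) / 9.7 = 2.3 km
Altitude = 1100 m + 2300 m = 3400 m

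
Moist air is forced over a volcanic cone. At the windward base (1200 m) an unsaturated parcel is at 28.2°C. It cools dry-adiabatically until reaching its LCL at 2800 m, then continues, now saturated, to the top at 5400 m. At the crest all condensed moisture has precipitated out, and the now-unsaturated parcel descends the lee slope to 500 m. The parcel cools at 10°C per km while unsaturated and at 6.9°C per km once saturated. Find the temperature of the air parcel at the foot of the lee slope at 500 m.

43.26°C

From 1200 m to 2800 m (dry): cools by 10 × 1.6 = 16°C, giving 12.2°C.
From 2800 m to 5400 m (saturated): cools by 6.9 × 2.6 = 17.94°C, giving -5.74°C.
From 5400 m to 500 m (dry descent): warms by 10 × 4.9 = 49°C, giving 43.26°C.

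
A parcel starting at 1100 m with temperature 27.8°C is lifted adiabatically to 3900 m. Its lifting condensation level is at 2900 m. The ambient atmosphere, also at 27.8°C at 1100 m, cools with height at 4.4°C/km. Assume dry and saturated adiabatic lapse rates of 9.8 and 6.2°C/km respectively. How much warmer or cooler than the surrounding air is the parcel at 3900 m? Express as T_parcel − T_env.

-11.52°C (parcel cooler than environment)

Parcel:
  1100 → 2900 m (dry, 9.8°C/km): ΔT = -9.8 × 1.8 = -17.64°C → T = 10.16°C
  2900 → 3900 m (saturated, 6.2°C/km): ΔT = -6.2 × 1 = -6.2°C → T = 3.96°C
Environment:
  1100 → 3900 m (environment, 4.4°C/km): ΔT = -4.4 × 2.8 = -12.32°C → T = 15.48°C
T_parcel − T_env = 3.96 − 15.48 = -11.52°C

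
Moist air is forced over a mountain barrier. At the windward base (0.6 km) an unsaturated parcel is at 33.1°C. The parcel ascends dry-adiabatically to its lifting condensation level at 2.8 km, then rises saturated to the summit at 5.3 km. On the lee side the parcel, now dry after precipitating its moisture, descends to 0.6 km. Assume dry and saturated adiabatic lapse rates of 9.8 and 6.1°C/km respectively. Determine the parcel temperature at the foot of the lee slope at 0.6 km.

Dry to 2800 m: -9.8 × 2.2 km = -21.56°C, so T = 11.54°C.
Saturated to 5300 m: -6.1 × 2.5 km = -15.25°C, so T = -3.71°C.
Dry descent to 600 m: +9.8 × 4.7 km = +46.06°C, so T = 42.35°C.

42.35°C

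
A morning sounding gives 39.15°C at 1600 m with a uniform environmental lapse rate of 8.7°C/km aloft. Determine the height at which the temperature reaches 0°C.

6100 m

Height above start = (39.15 − 0) / 8.7 = 4.5 km
Altitude = 1600 m + 4500 m = 6100 m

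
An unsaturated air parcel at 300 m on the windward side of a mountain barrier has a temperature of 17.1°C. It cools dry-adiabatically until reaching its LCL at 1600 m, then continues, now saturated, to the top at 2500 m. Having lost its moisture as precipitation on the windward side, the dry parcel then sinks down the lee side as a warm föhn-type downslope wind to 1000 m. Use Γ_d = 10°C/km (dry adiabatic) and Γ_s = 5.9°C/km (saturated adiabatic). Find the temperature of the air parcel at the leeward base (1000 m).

300–1600 m, dry: Δz = 1.3 km ⇒ ΔT = -13°C; T = 4.1°C
1600–2500 m, saturated: Δz = 0.9 km ⇒ ΔT = -5.31°C; T = -1.21°C
2500–1000 m, dry descent: Δz = 1.5 km ⇒ ΔT = +15°C; T = 13.79°C

13.79°C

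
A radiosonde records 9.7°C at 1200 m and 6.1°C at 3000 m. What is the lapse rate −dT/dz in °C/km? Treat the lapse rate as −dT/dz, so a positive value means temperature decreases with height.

Γ = −ΔT/Δz = (9.7 − 6.1) / (3000 − 1200) m
  = 3.6°C / 1.8 km = 2°C/km

2°C/km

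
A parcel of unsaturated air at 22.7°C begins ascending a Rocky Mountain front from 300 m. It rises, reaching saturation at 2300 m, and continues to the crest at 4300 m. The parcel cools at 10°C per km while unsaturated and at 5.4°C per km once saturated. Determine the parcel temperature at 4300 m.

-8.1°C

300 → 2300 m (dry, 10°C/km): ΔT = -10 × 2 = -20°C → T = 2.7°C
2300 → 4300 m (saturated, 5.4°C/km): ΔT = -5.4 × 2 = -10.8°C → T = -8.1°C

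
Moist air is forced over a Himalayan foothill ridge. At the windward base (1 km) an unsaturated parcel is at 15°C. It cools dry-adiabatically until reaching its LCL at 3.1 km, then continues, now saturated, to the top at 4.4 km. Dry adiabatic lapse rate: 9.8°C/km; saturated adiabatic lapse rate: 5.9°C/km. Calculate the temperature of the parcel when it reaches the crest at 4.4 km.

From 1000 m to 3100 m (dry): cools by 9.8 × 2.1 = 20.58°C, giving -5.58°C.
From 3100 m to 4400 m (saturated): cools by 5.9 × 1.3 = 7.67°C, giving -13.25°C.

-13.25°C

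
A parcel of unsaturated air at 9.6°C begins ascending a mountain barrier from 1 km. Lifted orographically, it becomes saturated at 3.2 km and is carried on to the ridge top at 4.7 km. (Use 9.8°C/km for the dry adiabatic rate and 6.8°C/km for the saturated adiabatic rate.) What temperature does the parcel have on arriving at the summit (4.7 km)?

1000 → 3200 m (dry, 9.8°C/km): ΔT = -9.8 × 2.2 = -21.56°C → T = -11.96°C
3200 → 4700 m (saturated, 6.8°C/km): ΔT = -6.8 × 1.5 = -10.2°C → T = -22.16°C

-22.16°C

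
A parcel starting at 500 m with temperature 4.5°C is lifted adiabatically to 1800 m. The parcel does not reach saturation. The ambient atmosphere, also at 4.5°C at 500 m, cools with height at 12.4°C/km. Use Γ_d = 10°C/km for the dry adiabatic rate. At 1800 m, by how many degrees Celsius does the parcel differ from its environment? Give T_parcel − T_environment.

Parcel:
  500–1800 m, dry: Δz = 1.3 km ⇒ ΔT = -13°C; T = -8.5°C
Environment:
  500–1800 m, environment: Δz = 1.3 km ⇒ ΔT = -16.12°C; T = -11.62°C
T_parcel − T_env = -8.5 − (-11.62) = +3.12°C

+3.12°C (parcel warmer than environment)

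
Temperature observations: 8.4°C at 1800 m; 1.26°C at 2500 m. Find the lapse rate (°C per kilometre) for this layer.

Γ = −ΔT/Δz = (8.4 − 1.26) / (2500 − 1800) m
  = 7.14°C / 0.7 km = 10.2°C/km

10.2°C/km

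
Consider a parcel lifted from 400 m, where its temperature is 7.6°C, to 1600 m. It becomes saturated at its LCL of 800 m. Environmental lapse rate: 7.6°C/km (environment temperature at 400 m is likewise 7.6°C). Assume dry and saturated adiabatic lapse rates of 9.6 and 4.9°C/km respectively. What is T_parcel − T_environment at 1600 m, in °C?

+1.36°C (parcel warmer than environment)

Parcel:
  Dry to 800 m: -9.6 × 0.4 km = -3.84°C, so T = 3.76°C.
  Saturated to 1600 m: -4.9 × 0.8 km = -3.92°C, so T = -0.16°C.
Environment:
  Environment to 1600 m: -7.6 × 1.2 km = -9.12°C, so T = -1.52°C.
T_parcel − T_env = -0.16 − (-1.52) = +1.36°C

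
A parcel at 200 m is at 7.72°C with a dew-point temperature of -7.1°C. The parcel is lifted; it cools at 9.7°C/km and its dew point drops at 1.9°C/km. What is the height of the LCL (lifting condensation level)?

T and T_d converge at 9.7 − 1.9 = 7.8°C per km
Height above start = (7.72 − (-7.1)) / 7.8 = 1.9 km
LCL altitude = 200 m + 1900 m = 2100 m

2100 m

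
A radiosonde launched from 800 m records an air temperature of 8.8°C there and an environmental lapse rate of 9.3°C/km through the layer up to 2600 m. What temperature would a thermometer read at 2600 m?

-7.94°C

From 800 m to 2600 m (environmental): cools by 9.3 × 1.8 = 16.74°C, giving -7.94°C.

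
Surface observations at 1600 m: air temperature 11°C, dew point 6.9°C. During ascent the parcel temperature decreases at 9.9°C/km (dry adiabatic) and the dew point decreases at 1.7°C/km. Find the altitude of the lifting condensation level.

2100 m

T and T_d converge at 9.9 − 1.7 = 8.2°C per km
Height above start = (11 − 6.9) / 8.2 = 0.5 km
LCL altitude = 1600 m + 500 m = 2100 m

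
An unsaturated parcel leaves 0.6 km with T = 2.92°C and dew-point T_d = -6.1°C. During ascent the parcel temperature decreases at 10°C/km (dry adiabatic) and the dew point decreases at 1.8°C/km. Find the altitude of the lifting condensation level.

T and T_d converge at 10 − 1.8 = 8.2°C per km
Height above start = (2.92 − (-6.1)) / 8.2 = 1.1 km
LCL altitude = 600 m + 1100 m = 1700 m

1.7 km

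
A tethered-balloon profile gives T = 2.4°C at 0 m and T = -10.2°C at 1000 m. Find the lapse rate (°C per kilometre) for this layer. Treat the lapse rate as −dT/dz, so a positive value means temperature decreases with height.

Γ = −ΔT/Δz = (2.4 − (-10.2)) / (1000 − 0) m
  = 12.6°C / 1 km = 12.6°C/km

12.6°C/km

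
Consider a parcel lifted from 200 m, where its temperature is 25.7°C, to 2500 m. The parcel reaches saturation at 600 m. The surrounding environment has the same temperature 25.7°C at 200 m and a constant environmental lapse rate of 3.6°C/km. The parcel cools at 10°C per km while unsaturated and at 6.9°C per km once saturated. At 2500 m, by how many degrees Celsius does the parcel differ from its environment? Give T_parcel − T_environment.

Parcel:
  200–600 m, dry: Δz = 0.4 km ⇒ ΔT = -4°C; T = 21.7°C
  600–2500 m, saturated: Δz = 1.9 km ⇒ ΔT = -13.11°C; T = 8.59°C
Environment:
  200–2500 m, environment: Δz = 2.3 km ⇒ ΔT = -8.28°C; T = 17.42°C
T_parcel − T_env = 8.59 − 17.42 = -8.83°C

-8.83°C (parcel cooler than environment)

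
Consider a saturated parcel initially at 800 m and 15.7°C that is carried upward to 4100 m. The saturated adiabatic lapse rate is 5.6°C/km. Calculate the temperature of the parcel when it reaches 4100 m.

Saturated adiabatic to 4100 m: -5.6 × 3.3 km = -18.48°C, so T = -2.78°C.

-2.78°C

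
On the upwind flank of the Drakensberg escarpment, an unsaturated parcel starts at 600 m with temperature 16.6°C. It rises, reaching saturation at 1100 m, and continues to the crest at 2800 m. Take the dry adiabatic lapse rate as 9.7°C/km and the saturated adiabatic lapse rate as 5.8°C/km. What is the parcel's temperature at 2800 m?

From 600 m to 1100 m (dry): cools by 9.7 × 0.5 = 4.85°C, giving 11.75°C.
From 1100 m to 2800 m (saturated): cools by 5.8 × 1.7 = 9.86°C, giving 1.89°C.

1.89°C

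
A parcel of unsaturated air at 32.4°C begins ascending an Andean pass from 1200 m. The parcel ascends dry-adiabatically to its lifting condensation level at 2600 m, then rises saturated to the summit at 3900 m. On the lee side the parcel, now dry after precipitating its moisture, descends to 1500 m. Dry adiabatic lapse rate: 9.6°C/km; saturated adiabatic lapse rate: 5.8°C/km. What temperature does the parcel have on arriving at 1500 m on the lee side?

Dry to 2600 m: -9.6 × 1.4 km = -13.44°C, so T = 18.96°C.
Saturated to 3900 m: -5.8 × 1.3 km = -7.54°C, so T = 11.42°C.
Dry descent to 1500 m: +9.6 × 2.4 km = +23.04°C, so T = 34.46°C.

34.46°C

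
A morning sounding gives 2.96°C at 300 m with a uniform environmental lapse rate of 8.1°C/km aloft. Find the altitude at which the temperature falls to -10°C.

Height above start = (2.96 − (-10)) / 8.1 = 1.6 km
Altitude = 300 m + 1600 m = 1900 m

1900 m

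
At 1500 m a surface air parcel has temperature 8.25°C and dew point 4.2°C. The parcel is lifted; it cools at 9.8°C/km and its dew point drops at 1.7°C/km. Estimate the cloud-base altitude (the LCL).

T and T_d converge at 9.8 − 1.7 = 8.1°C per km
Height above start = (8.25 − 4.2) / 8.1 = 0.5 km
LCL altitude = 1500 m + 500 m = 2000 m

2000 m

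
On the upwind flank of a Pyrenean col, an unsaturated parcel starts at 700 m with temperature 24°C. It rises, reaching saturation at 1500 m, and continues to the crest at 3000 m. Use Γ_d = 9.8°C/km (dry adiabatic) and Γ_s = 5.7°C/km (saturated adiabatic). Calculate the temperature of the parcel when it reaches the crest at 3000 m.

700–1500 m, dry: Δz = 0.8 km ⇒ ΔT = -7.84°C; T = 16.16°C
1500–3000 m, saturated: Δz = 1.5 km ⇒ ΔT = -8.55°C; T = 7.61°C

7.61°C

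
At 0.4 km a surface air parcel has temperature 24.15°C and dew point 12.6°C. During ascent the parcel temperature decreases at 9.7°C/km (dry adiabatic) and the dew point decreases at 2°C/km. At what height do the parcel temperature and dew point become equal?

1.9 km

T and T_d converge at 9.7 − 2 = 7.7°C per km
Height above start = (24.15 − 12.6) / 7.7 = 1.5 km
LCL altitude = 400 m + 1500 m = 1900 m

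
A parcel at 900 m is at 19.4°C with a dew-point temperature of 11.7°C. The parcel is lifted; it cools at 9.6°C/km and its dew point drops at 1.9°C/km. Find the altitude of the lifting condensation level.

T and T_d converge at 9.6 − 1.9 = 7.7°C per km
Height above start = (19.4 − 11.7) / 7.7 = 1 km
LCL altitude = 900 m + 1000 m = 1900 m

1900 m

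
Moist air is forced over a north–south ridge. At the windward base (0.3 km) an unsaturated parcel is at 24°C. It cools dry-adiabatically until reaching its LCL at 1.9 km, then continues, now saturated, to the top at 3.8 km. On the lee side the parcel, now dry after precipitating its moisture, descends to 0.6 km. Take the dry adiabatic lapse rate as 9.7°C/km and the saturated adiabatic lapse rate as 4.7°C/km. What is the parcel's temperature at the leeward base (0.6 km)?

30.59°C

300–1900 m, dry: Δz = 1.6 km ⇒ ΔT = -15.52°C; T = 8.48°C
1900–3800 m, saturated: Δz = 1.9 km ⇒ ΔT = -8.93°C; T = -0.45°C
3800–600 m, dry descent: Δz = 3.2 km ⇒ ΔT = +31.04°C; T = 30.59°C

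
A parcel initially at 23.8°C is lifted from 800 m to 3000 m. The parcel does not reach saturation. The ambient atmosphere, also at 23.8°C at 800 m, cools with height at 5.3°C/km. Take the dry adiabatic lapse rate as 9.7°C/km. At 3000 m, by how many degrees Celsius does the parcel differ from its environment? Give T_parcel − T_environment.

-9.68°C (parcel cooler than environment)

Parcel:
  800–3000 m, dry: Δz = 2.2 km ⇒ ΔT = -21.34°C; T = 2.46°C
Environment:
  800–3000 m, environment: Δz = 2.2 km ⇒ ΔT = -11.66°C; T = 12.14°C
T_parcel − T_env = 2.46 − 12.14 = -9.68°C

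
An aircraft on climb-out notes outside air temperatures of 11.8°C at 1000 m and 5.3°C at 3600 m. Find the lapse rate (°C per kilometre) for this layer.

2.5°C/km

Γ = −ΔT/Δz = (11.8 − 5.3) / (3600 − 1000) m
  = 6.5°C / 2.6 km = 2.5°C/km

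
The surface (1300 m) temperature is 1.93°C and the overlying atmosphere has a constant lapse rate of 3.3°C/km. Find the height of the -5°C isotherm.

Height above start = (1.93 − (-5)) / 3.3 = 2.1 km
Altitude = 1300 m + 2100 m = 3400 m

3400 m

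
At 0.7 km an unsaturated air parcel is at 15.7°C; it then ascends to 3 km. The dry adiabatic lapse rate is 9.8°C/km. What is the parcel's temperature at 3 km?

-6.84°C

700–3000 m, dry adiabatic: Δz = 2.3 km ⇒ ΔT = -22.54°C; T = -6.84°C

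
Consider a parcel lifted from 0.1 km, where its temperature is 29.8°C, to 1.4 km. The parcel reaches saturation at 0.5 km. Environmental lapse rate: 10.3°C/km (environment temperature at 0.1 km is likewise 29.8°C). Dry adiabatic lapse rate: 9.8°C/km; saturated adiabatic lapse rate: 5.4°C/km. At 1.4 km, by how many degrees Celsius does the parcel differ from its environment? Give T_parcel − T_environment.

Parcel:
  Dry to 500 m: -9.8 × 0.4 km = -3.92°C, so T = 25.88°C.
  Saturated to 1400 m: -5.4 × 0.9 km = -4.86°C, so T = 21.02°C.
Environment:
  Environment to 1400 m: -10.3 × 1.3 km = -13.39°C, so T = 16.41°C.
T_parcel − T_env = 21.02 − 16.41 = +4.61°C

+4.61°C (parcel warmer than environment)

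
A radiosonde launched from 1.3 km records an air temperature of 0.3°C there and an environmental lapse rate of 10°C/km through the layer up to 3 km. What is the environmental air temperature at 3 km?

1300–3000 m, environmental: Δz = 1.7 km ⇒ ΔT = -17°C; T = -16.7°C

-16.7°C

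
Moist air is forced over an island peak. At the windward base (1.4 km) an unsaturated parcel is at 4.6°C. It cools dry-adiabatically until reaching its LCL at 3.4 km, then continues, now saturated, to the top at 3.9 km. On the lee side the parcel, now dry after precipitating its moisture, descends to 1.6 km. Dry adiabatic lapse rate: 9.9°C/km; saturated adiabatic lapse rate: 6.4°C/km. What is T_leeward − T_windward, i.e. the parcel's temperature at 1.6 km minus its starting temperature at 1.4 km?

-0.23°C

Dry to 3400 m: -9.9 × 2 km = -19.8°C, so T = -15.2°C.
Saturated to 3900 m: -6.4 × 0.5 km = -3.2°C, so T = -18.4°C.
Dry descent to 1600 m: +9.9 × 2.3 km = +22.77°C, so T = 4.37°C.
Net change vs windward start: 4.37 − 4.6 = -0.23°C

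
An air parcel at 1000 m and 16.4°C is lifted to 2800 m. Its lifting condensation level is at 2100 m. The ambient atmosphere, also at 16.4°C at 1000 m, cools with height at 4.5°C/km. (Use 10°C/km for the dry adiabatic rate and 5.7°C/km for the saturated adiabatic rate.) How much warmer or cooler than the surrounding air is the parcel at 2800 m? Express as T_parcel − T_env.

Parcel:
  From 1000 m to 2100 m (dry): cools by 10 × 1.1 = 11°C, giving 5.4°C.
  From 2100 m to 2800 m (saturated): cools by 5.7 × 0.7 = 3.99°C, giving 1.41°C.
Environment:
  From 1000 m to 2800 m (environment): cools by 4.5 × 1.8 = 8.1°C, giving 8.3°C.
T_parcel − T_env = 1.41 − 8.3 = -6.89°C

-6.89°C (parcel cooler than environment)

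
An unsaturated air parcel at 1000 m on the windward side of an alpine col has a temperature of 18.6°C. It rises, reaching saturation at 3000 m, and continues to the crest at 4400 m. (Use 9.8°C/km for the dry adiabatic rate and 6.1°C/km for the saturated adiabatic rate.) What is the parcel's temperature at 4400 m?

1000 → 3000 m (dry, 9.8°C/km): ΔT = -9.8 × 2 = -19.6°C → T = -1°C
3000 → 4400 m (saturated, 6.1°C/km): ΔT = -6.1 × 1.4 = -8.54°C → T = -9.54°C

-9.54°C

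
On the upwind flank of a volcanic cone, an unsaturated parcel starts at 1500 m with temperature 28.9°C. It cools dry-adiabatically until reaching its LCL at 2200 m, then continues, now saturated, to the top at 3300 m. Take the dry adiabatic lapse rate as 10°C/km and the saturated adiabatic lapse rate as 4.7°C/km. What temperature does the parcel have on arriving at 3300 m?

1500 → 2200 m (dry, 10°C/km): ΔT = -10 × 0.7 = -7°C → T = 21.9°C
2200 → 3300 m (saturated, 4.7°C/km): ΔT = -4.7 × 1.1 = -5.17°C → T = 16.73°C

16.73°C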